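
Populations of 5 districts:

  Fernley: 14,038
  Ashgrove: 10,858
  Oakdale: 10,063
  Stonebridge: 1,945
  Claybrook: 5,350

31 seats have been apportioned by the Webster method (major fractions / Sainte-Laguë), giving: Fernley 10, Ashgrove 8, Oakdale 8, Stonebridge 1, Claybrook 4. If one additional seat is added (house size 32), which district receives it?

Priority for the next seat is population ÷ (current seats + 0.5).
Priorities: Fernley 1336.952, Ashgrove 1277.412, Oakdale 1183.882, Stonebridge 1296.667, Claybrook 1188.889.
Highest priority: Fernley.

Fernley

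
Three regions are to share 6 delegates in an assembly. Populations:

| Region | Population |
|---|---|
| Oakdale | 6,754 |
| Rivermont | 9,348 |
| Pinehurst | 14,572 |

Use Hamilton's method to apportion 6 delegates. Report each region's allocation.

Standard divisor: 30674 ÷ 6 ≈ 5112.333.
Standard quotas: Oakdale 1.3211, Rivermont 1.8285, Pinehurst 2.8504.
Lower quotas: Oakdale 1, Rivermont 1, Pinehurst 2 (sum 4, leaving 2 seats).
Remainders in descending order: Pinehurst 0.8504, Rivermont 0.8285, Oakdale 0.3211.
Largest remainders: Pinehurst, Rivermont receive the extra seats.

Oakdale 1, Rivermont 2, Pinehurst 3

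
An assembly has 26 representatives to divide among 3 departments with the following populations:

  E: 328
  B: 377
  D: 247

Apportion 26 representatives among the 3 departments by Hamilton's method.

E 9, B 10, D 7

Total 952; standard divisor 952/26 ≈ 36.615.
Standard quotas: E 8.958, B 10.296, D 6.746.
Lower quotas: E 8, B 10, D 6 (sum 24, leaving 2 seats).
Remainders in descending order: E 0.958, D 0.746, B 0.296.
The surplus seats go to E, D.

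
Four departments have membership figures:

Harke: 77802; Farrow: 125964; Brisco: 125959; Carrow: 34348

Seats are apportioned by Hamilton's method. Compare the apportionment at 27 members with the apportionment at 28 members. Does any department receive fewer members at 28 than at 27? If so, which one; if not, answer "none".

At 27 seats: Harke 6, Farrow 9, Brisco 9, Carrow 3.
At 28 seats: Harke 6, Farrow 10, Brisco 10, Carrow 2.
Carrow drops from 3 to 2.

Carrow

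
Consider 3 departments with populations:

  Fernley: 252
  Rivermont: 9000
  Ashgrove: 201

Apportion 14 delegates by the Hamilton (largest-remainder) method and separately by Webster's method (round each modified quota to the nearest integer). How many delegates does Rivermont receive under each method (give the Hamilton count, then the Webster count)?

13 and 14

Hamilton: Fernley 1, Rivermont 13, Ashgrove 0.
Webster: Fernley 0, Rivermont 14, Ashgrove 0.
Rivermont gets 13 under Hamilton and 14 under Webster.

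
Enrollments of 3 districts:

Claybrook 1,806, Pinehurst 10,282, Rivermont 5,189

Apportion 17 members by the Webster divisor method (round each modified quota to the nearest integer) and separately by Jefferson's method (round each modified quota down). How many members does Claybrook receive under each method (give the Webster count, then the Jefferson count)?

Webster: Claybrook 2, Pinehurst 10, Rivermont 5.
Jefferson: Claybrook 1, Pinehurst 11, Rivermont 5.
Claybrook gets 2 under Webster and 1 under Jefferson.

2 and 1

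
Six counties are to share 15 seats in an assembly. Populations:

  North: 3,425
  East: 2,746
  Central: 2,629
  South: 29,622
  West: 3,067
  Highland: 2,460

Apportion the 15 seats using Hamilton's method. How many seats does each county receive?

North: 1, East: 1, Central: 1, South: 10, West: 1, Highland: 1

The standard divisor is 43949/15 ≈ 2929.933.
Standard quotas: North 1.1690, East 0.9372, Central 0.8973, South 10.1101, West 1.0468, Highland 0.8396.
Lower quotas: North 1, East 0, Central 0, South 10, West 1, Highland 0 (sum 12, leaving 3 seats).
Remainders in descending order: East 0.9372, Central 0.8973, Highland 0.8396, North 0.1690, South 0.1101, West 0.0468.
The surplus seats go to East, Central, Highland.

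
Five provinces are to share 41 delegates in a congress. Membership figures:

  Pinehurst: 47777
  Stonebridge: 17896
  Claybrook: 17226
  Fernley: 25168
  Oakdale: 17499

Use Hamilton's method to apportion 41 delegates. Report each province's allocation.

The standard divisor is 125566/41 ≈ 3062.585.
Standard quotas: Pinehurst 15.6002, Stonebridge 5.8434, Claybrook 5.6247, Fernley 8.2179, Oakdale 5.7138.
Lower quotas: Pinehurst 15, Stonebridge 5, Claybrook 5, Fernley 8, Oakdale 5 (sum 38, leaving 3 seats).
Remainders in descending order: Stonebridge 0.8434, Oakdale 0.7138, Claybrook 0.6247, Pinehurst 0.6002, Fernley 0.2179.
Largest remainders: Stonebridge, Oakdale, Claybrook receive the extra seats.

Pinehurst 15, Stonebridge 6, Claybrook 6, Fernley 8, Oakdale 6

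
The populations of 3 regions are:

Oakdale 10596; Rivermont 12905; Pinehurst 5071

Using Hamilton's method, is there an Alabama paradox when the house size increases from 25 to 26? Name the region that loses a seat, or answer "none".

At 25 seats: Oakdale 9, Rivermont 11, Pinehurst 5.
At 26 seats: Oakdale 10, Rivermont 12, Pinehurst 4.
Pinehurst drops from 5 to 4.

Pinehurst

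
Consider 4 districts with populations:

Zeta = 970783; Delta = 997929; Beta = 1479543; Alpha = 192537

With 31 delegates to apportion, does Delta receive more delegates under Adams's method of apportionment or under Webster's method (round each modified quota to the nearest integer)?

Adams: Zeta 8, Delta 9, Beta 12, Alpha 2.
Webster: Zeta 8, Delta 8, Beta 13, Alpha 2.
Delta gets 9 under Adams and 8 under Webster.

Adams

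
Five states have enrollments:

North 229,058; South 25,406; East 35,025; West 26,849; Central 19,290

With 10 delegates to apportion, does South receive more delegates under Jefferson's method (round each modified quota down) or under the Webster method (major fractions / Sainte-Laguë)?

Jefferson: North 8, South 0, East 1, West 1, Central 0.
Webster: North 6, South 1, East 1, West 1, Central 1.
South gets 0 under Jefferson and 1 under Webster.

Webster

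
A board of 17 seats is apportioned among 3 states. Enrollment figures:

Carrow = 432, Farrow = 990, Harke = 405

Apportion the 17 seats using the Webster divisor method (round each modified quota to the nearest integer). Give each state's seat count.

Standard divisor 1827/17 ≈ 107.471; standard quotas: Carrow 4.020, Farrow 9.212, Harke 3.768.
Rounding to the nearest integer gives Carrow 4, Farrow 9, Harke 4 — total 17, matching the house size, so no adjustment is needed.

Carrow=4, Farrow=9, Harke=4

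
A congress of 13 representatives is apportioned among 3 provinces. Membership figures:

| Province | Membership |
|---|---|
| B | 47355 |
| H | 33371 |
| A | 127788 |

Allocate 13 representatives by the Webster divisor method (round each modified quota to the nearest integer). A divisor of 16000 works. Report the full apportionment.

With modified divisor 16000: modified quotas B 2.960, H 2.086, A 7.987.
Rounding to the nearest integer: B 3, H 2, A 8 (total 13).

B=3; H=2; A=8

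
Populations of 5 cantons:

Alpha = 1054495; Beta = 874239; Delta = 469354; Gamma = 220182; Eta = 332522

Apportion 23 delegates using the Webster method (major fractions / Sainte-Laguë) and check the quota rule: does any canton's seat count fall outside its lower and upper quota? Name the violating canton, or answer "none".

Standard quotas: Alpha 8.219, Beta 6.814, Delta 3.658, Gamma 1.716, Eta 2.592.
Webster allocation: Alpha 8, Beta 7, Delta 4, Gamma 2, Eta 2.
Every allocation lies between the lower and upper quota.

none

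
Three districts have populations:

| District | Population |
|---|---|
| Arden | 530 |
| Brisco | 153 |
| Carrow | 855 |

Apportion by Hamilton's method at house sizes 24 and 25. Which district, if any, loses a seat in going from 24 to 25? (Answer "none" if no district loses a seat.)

Brisco

At 24 seats: Arden 8, Brisco 3, Carrow 13.
At 25 seats: Arden 9, Brisco 2, Carrow 14.
Brisco drops from 3 to 2.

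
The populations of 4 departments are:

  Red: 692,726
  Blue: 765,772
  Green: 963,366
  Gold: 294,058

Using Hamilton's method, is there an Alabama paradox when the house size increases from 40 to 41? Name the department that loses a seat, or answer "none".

Gold

At 40 seats: Red 10, Blue 11, Green 14, Gold 5.
At 41 seats: Red 10, Blue 12, Green 15, Gold 4.
Gold drops from 5 to 4.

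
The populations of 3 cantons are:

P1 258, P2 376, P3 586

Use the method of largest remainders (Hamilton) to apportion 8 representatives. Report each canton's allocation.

The standard divisor is 1220/8 ≈ 152.5.
Standard quotas: P1 1.692, P2 2.466, P3 3.843.
Lower quotas: P1 1, P2 2, P3 3 (sum 6, leaving 2 seats).
Remainders in descending order: P3 0.843, P1 0.692, P2 0.466.
The surplus seats go to P3, P1.

P1 2; P2 2; P3 4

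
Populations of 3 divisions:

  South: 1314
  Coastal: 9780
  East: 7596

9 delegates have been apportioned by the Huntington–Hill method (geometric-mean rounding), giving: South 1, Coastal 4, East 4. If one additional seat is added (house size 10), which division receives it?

Priority for the next seat is population ÷ (√(s·(s+1))).
Priorities: South 929.138, Coastal 2186.874, East 1698.517.
Highest priority: Coastal.

Coastal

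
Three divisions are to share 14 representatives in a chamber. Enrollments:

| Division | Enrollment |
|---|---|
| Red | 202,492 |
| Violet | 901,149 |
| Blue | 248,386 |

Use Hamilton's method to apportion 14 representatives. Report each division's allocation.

The standard divisor is 1352027/14 ≈ 96573.357.
Standard quotas: Red 2.0968, Violet 9.3312, Blue 2.5720.
Lower quotas: Red 2, Violet 9, Blue 2 (sum 13, leaving 1 seat).
Remainders in descending order: Blue 0.5720, Violet 0.3312, Red 0.0968.
Largest remainder: Blue receives the extra seat.

Red=2, Violet=9, Blue=3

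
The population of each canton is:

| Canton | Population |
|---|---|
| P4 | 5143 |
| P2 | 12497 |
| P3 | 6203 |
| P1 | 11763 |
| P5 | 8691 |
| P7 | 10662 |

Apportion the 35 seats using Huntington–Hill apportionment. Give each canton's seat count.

P4: 3; P2: 8; P3: 4; P1: 7; P5: 6; P7: 7

With divisor 1579: modified quotas P4 3.257, P2 7.915, P3 3.928, P1 7.450, P5 5.504, P7 6.752.
Geometric-mean thresholds: P4 √(3·4)=3.464, P2 √(7·8)=7.483, P3 √(3·4)=3.464, P1 √(7·8)=7.483, P5 √(5·6)=5.477, P7 √(6·7)=6.481.
Each quota rounded against its threshold gives P4 3, P2 8, P3 4, P1 7, P5 6, P7 7 (total 35).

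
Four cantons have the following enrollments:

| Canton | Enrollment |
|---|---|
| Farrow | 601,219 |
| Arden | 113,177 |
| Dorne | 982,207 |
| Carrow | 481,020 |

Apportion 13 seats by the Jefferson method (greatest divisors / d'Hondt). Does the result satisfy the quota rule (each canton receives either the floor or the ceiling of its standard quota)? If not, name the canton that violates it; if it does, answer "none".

none

Standard quotas: Farrow 3.589, Arden 0.676, Dorne 5.864, Carrow 2.872.
Jefferson allocation: Farrow 4, Arden 0, Dorne 6, Carrow 3.
Every allocation lies between the lower and upper quota.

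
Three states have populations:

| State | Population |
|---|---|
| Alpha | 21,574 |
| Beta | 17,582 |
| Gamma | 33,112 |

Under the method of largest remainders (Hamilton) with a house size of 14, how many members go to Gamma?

Total 72268; standard divisor 72268/14 = 5162.
Standard quotas: Alpha 4.1794, Beta 3.4060, Gamma 6.4146.
Lower quotas: Alpha 4, Beta 3, Gamma 6 (sum 13, leaving 1 seat).
Remainders in descending order: Gamma 0.4146, Beta 0.4060, Alpha 0.1794.
Largest remainder: Gamma receives the extra seat.
Gamma receives 7.

7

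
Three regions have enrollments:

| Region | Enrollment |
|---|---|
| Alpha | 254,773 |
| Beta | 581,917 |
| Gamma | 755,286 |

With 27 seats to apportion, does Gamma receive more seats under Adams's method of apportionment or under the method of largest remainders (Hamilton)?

Adams: Alpha 5, Beta 10, Gamma 12.
Hamilton: Alpha 4, Beta 10, Gamma 13.
Gamma gets 12 under Adams and 13 under Hamilton.

Hamilton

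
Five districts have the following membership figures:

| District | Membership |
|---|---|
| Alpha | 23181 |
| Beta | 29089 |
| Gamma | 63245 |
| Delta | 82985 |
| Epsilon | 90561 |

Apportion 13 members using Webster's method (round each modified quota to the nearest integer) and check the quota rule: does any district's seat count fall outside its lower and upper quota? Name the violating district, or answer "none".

Standard quotas: Alpha 1.043, Beta 1.308, Gamma 2.844, Delta 3.732, Epsilon 4.073.
Webster allocation: Alpha 1, Beta 1, Gamma 3, Delta 4, Epsilon 4.
Every allocation lies between the lower and upper quota.

none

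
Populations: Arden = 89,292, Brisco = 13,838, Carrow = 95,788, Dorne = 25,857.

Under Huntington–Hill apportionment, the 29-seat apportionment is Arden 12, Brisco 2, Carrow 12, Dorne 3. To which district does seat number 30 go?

Priority for the next seat is population ÷ (√(s·(s+1))).
Priorities: Arden 7149.082, Brisco 5649.340, Carrow 7669.178, Dorne 7464.273.
Highest priority: Carrow.

Carrow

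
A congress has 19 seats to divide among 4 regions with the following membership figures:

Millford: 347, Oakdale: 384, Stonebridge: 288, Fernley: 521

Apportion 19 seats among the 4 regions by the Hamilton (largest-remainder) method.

Millford 4, Oakdale 5, Stonebridge 4, Fernley 6

Standard divisor: 1540 ÷ 19 ≈ 81.053.
Standard quotas: Millford 4.281, Oakdale 4.738, Stonebridge 3.553, Fernley 6.428.
Lower quotas: Millford 4, Oakdale 4, Stonebridge 3, Fernley 6 (sum 17, leaving 2 seats).
Remainders in descending order: Oakdale 0.738, Stonebridge 0.553, Fernley 0.428, Millford 0.281.
Largest remainders: Oakdale, Stonebridge receive the extra seats.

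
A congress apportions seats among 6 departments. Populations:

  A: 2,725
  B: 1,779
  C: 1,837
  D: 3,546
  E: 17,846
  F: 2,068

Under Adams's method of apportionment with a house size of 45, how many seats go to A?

4

Standard divisor 29801/45 ≈ 662.244; standard quotas: A 4.115, B 2.686, C 2.774, D 5.355, E 26.948, F 3.123.
Rounding up gives 5, 3, 3, 6, 27, 4 = 48 seats, so the divisor must be adjusted.
With modified divisor 700: modified quotas A 3.893, B 2.541, C 2.624, D 5.066, E 25.494, F 2.954.
Rounding up: A 4, B 3, C 3, D 6, E 26, F 3 (total 45).
A receives 4.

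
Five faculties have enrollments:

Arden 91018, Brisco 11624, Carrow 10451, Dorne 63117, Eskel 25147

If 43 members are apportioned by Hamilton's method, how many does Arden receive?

Total 201357; standard divisor 201357/43 ≈ 4682.721.
Standard quotas: Arden 19.4370, Brisco 2.4823, Carrow 2.2318, Dorne 13.4787, Eskel 5.3702.
Lower quotas: Arden 19, Brisco 2, Carrow 2, Dorne 13, Eskel 5 (sum 41, leaving 2 seats).
Remainders in descending order: Brisco 0.4823, Dorne 0.4787, Arden 0.4370, Eskel 0.3702, Carrow 0.2318.
Largest remainders: Brisco, Dorne receive the extra seats.
Arden receives 19.

19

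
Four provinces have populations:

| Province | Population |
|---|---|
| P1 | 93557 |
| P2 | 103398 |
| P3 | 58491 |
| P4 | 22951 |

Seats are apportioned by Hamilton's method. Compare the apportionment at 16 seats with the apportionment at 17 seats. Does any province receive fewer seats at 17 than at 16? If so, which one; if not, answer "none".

At 16 seats: P1 6, P2 6, P3 3, P4 1.
At 17 seats: P1 6, P2 6, P3 4, P4 1.
No province's allocation decreased.

none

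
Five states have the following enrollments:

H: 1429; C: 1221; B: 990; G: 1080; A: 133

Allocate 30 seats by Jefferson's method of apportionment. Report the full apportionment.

Standard divisor 4853/30 ≈ 161.767; standard quotas: H 8.834, C 7.548, B 6.120, G 6.676, A 0.822.
Rounding down gives 8, 7, 6, 6, 0 = 27 seats, so the divisor must be adjusted.
With modified divisor 150: modified quotas H 9.527, C 8.140, B 6.600, G 7.200, A 0.887.
Rounding down: H 9, C 8, B 6, G 7, A 0 (total 30).

H 9, C 8, B 6, G 7, A 0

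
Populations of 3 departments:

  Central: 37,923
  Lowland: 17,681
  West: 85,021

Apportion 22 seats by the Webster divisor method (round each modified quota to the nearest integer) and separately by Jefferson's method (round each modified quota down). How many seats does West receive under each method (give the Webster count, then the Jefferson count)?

Webster: Central 6, Lowland 3, West 13.
Jefferson: Central 6, Lowland 2, West 14.
West gets 13 under Webster and 14 under Jefferson.

13 and 14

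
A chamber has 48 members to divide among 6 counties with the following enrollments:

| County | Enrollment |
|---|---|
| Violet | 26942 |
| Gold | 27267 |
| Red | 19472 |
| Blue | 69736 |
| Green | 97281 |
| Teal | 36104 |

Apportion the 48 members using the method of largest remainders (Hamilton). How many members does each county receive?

Total 276802; standard divisor 276802/48 ≈ 5766.708.
Standard quotas: Violet 4.6720, Gold 4.7283, Red 3.3766, Blue 12.0929, Green 16.8694, Teal 6.2608.
Lower quotas: Violet 4, Gold 4, Red 3, Blue 12, Green 16, Teal 6 (sum 45, leaving 3 seats).
Remainders in descending order: Green 0.8694, Gold 0.7283, Violet 0.6720, Red 0.3766, Teal 0.2608, Blue 0.0929.
Largest remainders: Green, Gold, Violet receive the extra seats.

Violet=5; Gold=5; Red=3; Blue=12; Green=17; Teal=6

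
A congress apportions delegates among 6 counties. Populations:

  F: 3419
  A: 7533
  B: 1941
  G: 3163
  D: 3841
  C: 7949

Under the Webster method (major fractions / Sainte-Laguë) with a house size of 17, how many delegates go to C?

Standard divisor 27846/17 ≈ 1638; standard quotas: F 2.087, A 4.599, B 1.185, G 1.931, D 2.345, C 4.853.
Rounding to the nearest integer gives F 2, A 5, B 1, G 2, D 2, C 5 — total 17, matching the house size, so no adjustment is needed.
C receives 5.

5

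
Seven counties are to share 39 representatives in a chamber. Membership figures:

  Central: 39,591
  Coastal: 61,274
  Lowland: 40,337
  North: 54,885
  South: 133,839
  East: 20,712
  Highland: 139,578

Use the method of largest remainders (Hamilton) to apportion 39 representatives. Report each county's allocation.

Central 3, Coastal 5, Lowland 3, North 4, South 11, East 2, Highland 11

The standard divisor is 490216/39 ≈ 12569.641.
Standard quotas: Central 3.1497, Coastal 4.8748, Lowland 3.2091, North 4.3665, South 10.6478, East 1.6478, Highland 11.1044.
Lower quotas: Central 3, Coastal 4, Lowland 3, North 4, South 10, East 1, Highland 11 (sum 36, leaving 3 seats).
Remainders in descending order: Coastal 0.8748, South 0.6478, East 0.6478, North 0.3665, Lowland 0.2091, Central 0.1497, Highland 0.1044.
Largest remainders: Coastal, South, East receive the extra seats.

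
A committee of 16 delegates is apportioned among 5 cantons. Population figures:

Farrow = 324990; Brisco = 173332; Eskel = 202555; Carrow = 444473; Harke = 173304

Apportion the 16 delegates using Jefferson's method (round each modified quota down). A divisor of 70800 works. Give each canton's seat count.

With modified divisor 70800: modified quotas Farrow 4.590, Brisco 2.448, Eskel 2.861, Carrow 6.278, Harke 2.448.
Rounding down: Farrow 4, Brisco 2, Eskel 2, Carrow 6, Harke 2 (total 16).

Farrow: 4, Brisco: 2, Eskel: 2, Carrow: 6, Harke: 2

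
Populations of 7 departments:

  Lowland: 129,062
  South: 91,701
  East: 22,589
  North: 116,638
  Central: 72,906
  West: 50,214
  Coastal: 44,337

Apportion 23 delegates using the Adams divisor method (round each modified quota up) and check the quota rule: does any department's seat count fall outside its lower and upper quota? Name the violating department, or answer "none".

Standard quotas: Lowland 5.628, South 3.999, East 0.985, North 5.086, Central 3.179, West 2.190, Coastal 1.933.
Adams allocation: Lowland 6, South 4, East 1, North 5, Central 3, West 2, Coastal 2.
Every allocation lies between the lower and upper quota.

none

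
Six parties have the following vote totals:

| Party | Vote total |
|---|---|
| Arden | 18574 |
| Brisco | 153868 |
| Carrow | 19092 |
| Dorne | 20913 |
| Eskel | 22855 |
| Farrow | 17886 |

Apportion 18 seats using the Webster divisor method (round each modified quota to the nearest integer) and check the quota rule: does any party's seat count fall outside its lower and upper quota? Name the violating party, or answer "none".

none

Standard quotas: Arden 1.320, Brisco 10.939, Carrow 1.357, Dorne 1.487, Eskel 1.625, Farrow 1.272.
Webster allocation: Arden 1, Brisco 11, Carrow 1, Dorne 2, Eskel 2, Farrow 1.
Every allocation lies between the lower and upper quota.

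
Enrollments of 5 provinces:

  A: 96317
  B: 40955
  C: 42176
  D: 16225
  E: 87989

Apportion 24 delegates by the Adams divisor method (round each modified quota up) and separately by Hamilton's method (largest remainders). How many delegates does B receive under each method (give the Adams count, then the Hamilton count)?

3 and 4

Adams: A 8, B 3, C 4, D 2, E 7.
Hamilton: A 8, B 4, C 4, D 1, E 7.
B gets 3 under Adams and 4 under Hamilton.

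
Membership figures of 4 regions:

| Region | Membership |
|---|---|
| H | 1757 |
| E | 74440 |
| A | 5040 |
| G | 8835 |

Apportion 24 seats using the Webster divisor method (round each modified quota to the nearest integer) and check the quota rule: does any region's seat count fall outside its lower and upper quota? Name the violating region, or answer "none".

E

Standard quotas: H 0.468, E 19.835, A 1.343, G 2.354.
Webster allocation: H 0, E 21, A 1, G 2.
E has quota 19.835 (lower 19, upper 20) but receives 21 — outside the quota interval.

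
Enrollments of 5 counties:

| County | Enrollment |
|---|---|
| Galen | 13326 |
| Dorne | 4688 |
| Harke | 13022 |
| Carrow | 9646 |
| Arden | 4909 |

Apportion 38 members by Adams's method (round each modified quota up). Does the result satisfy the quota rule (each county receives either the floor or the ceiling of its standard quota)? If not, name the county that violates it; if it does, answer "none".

none

Standard quotas: Galen 11.107, Dorne 3.907, Harke 10.854, Carrow 8.040, Arden 4.092.
Adams allocation: Galen 11, Dorne 4, Harke 11, Carrow 8, Arden 4.
Every allocation lies between the lower and upper quota.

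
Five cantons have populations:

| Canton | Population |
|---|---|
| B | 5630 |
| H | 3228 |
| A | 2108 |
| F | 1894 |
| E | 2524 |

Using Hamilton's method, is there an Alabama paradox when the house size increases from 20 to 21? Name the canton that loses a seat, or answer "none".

none

At 20 seats: B 7, H 4, A 3, F 3, E 3.
At 21 seats: B 8, H 4, A 3, F 3, E 3.
No canton's allocation decreased.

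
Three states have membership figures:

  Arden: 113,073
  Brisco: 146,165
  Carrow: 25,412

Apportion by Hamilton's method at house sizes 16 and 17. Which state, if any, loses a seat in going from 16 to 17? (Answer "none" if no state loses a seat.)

At 16 seats: Arden 6, Brisco 8, Carrow 2.
At 17 seats: Arden 7, Brisco 9, Carrow 1.
Carrow drops from 2 to 1.

Carrow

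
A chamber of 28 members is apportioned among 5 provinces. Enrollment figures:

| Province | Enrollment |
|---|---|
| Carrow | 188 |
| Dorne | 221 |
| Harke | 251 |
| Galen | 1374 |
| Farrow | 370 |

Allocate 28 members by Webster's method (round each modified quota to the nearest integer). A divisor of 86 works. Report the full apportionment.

Carrow=2; Dorne=3; Harke=3; Galen=16; Farrow=4

With modified divisor 86: modified quotas Carrow 2.186, Dorne 2.570, Harke 2.919, Galen 15.977, Farrow 4.302.
Rounding to the nearest integer: Carrow 2, Dorne 3, Harke 3, Galen 16, Farrow 4 (total 28).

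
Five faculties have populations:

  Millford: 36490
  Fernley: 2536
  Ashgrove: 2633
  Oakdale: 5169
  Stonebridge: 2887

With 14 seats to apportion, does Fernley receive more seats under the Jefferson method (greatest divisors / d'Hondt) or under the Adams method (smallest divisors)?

Jefferson: Millford 12, Fernley 0, Ashgrove 0, Oakdale 1, Stonebridge 1.
Adams: Millford 9, Fernley 1, Ashgrove 1, Oakdale 2, Stonebridge 1.
Fernley gets 0 under Jefferson and 1 under Adams.

Adams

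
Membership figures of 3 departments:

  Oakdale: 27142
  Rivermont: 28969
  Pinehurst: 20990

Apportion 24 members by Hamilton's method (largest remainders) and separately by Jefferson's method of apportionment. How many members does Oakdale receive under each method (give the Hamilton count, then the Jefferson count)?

8 and 9

Hamilton: Oakdale 8, Rivermont 9, Pinehurst 7.
Jefferson: Oakdale 9, Rivermont 9, Pinehurst 6.
Oakdale gets 8 under Hamilton and 9 under Jefferson.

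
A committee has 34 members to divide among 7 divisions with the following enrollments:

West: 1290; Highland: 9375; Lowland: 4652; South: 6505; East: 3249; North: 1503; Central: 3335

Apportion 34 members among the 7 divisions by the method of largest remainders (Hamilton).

West 1, Highland 11, Lowland 5, South 7, East 4, North 2, Central 4

Total 29909; standard divisor 29909/34 ≈ 879.676.
Standard quotas: West 1.4664, Highland 10.6573, Lowland 5.2883, South 7.3948, East 3.6934, North 1.7086, Central 3.7912.
Lower quotas: West 1, Highland 10, Lowland 5, South 7, East 3, North 1, Central 3 (sum 30, leaving 4 seats).
Remainders in descending order: Central 0.7912, North 0.7086, East 0.6934, Highland 0.6573, West 0.4664, South 0.3948, Lowland 0.2883.
The surplus seats go to Central, North, East, Highland.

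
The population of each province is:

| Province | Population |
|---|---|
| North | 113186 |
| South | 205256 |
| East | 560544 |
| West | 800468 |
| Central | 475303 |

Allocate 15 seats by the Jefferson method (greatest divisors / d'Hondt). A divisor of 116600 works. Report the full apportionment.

With modified divisor 116600: modified quotas North 0.971, South 1.760, East 4.807, West 6.865, Central 4.076.
Rounding down: North 0, South 1, East 4, West 6, Central 4 (total 15).

North 0, South 1, East 4, West 6, Central 4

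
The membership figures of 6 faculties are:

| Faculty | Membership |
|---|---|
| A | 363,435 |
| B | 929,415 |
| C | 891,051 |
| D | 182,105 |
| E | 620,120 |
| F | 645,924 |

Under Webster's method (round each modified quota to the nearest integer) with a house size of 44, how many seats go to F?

Standard divisor 3632050/44 ≈ 82546.591; standard quotas: A 4.403, B 11.259, C 10.795, D 2.206, E 7.512, F 7.825.
Rounding to the nearest integer gives A 4, B 11, C 11, D 2, E 8, F 8 — total 44, matching the house size, so no adjustment is needed.
F receives 8.

8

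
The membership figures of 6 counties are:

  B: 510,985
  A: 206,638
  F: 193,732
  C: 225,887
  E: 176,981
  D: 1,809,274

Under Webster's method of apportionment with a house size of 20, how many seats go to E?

Standard divisor 3123497/20 ≈ 156174.85; standard quotas: B 3.272, A 1.323, F 1.240, C 1.446, E 1.133, D 11.585.
Rounding to the nearest integer gives 3, 1, 1, 1, 1, 12 = 19 seats, so the divisor must be adjusted.
With modified divisor 148300: modified quotas B 3.446, A 1.393, F 1.306, C 1.523, E 1.193, D 12.200.
Rounding to the nearest integer: B 3, A 1, F 1, C 2, E 1, D 12 (total 20).
E receives 1.

1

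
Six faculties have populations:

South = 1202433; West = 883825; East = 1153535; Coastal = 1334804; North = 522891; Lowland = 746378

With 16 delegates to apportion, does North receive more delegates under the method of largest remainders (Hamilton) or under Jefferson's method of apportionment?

Hamilton

Hamilton: South 3, West 2, East 3, Coastal 4, North 2, Lowland 2.
Jefferson: South 4, West 2, East 3, Coastal 4, North 1, Lowland 2.
North gets 2 under Hamilton and 1 under Jefferson.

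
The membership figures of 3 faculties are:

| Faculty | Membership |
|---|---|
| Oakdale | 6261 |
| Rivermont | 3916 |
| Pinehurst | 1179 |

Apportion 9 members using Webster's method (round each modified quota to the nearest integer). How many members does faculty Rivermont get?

3

Standard divisor 11356/9 ≈ 1261.778; standard quotas: Oakdale 4.962, Rivermont 3.104, Pinehurst 0.934.
Rounding to the nearest integer gives Oakdale 5, Rivermont 3, Pinehurst 1 — total 9, matching the house size, so no adjustment is needed.
Rivermont receives 3.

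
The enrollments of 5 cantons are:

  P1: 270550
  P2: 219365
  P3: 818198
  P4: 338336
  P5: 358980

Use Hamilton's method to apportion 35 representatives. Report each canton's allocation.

P1 5, P2 4, P3 14, P4 6, P5 6

Standard divisor: 2005429 ÷ 35 ≈ 57297.971.
Standard quotas: P1 4.7218, P2 3.8285, P3 14.2797, P4 5.9049, P5 6.2651.
Lower quotas: P1 4, P2 3, P3 14, P4 5, P5 6 (sum 32, leaving 3 seats).
Remainders in descending order: P4 0.9049, P2 0.8285, P1 0.7218, P3 0.2797, P5 0.2651.
Largest remainders: P4, P2, P1 receive the extra seats.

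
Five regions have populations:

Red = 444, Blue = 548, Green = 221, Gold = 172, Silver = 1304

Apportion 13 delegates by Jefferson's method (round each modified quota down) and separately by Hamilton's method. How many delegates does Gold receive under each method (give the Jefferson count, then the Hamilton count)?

0 and 1

Jefferson: Red 2, Blue 3, Green 1, Gold 0, Silver 7.
Hamilton: Red 2, Blue 3, Green 1, Gold 1, Silver 6.
Gold gets 0 under Jefferson and 1 under Hamilton.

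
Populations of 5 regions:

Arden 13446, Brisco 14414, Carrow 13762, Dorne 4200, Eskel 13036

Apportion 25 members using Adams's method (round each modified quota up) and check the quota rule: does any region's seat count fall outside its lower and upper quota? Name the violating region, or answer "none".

Standard quotas: Arden 5.711, Brisco 6.122, Carrow 5.845, Dorne 1.784, Eskel 5.537.
Adams allocation: Arden 6, Brisco 6, Carrow 6, Dorne 2, Eskel 5.
Every allocation lies between the lower and upper quota.

none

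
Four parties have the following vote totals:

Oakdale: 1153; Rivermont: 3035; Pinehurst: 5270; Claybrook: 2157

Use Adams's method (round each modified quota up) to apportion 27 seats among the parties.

Standard divisor 11615/27 ≈ 430.185; standard quotas: Oakdale 2.680, Rivermont 7.055, Pinehurst 12.251, Claybrook 5.014.
Rounding up gives 3, 8, 13, 6 = 30 seats, so the divisor must be adjusted.
With modified divisor 460: modified quotas Oakdale 2.507, Rivermont 6.598, Pinehurst 11.457, Claybrook 4.689.
Rounding up: Oakdale 3, Rivermont 7, Pinehurst 12, Claybrook 5 (total 27).

Oakdale 3, Rivermont 7, Pinehurst 12, Claybrook 5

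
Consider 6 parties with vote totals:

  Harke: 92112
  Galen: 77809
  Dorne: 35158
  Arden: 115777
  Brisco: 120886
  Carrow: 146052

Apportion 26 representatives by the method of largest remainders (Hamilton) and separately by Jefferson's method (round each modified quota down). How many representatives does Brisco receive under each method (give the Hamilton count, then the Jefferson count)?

5 and 6

Hamilton: Harke 4, Galen 3, Dorne 2, Arden 5, Brisco 5, Carrow 7.
Jefferson: Harke 4, Galen 3, Dorne 1, Arden 5, Brisco 6, Carrow 7.
Brisco gets 5 under Hamilton and 6 under Jefferson.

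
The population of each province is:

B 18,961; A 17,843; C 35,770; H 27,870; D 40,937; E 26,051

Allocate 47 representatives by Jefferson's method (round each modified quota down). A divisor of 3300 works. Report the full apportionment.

B 5, A 5, C 10, H 8, D 12, E 7

With modified divisor 3300: modified quotas B 5.746, A 5.407, C 10.839, H 8.445, D 12.405, E 7.894.
Rounding down: B 5, A 5, C 10, H 8, D 12, E 7 (total 47).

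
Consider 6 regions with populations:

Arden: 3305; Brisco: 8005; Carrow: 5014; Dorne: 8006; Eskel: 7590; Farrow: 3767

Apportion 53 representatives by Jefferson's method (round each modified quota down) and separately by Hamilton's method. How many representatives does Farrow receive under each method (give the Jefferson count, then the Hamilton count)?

Jefferson: Arden 5, Brisco 12, Carrow 7, Dorne 12, Eskel 12, Farrow 5.
Hamilton: Arden 5, Brisco 12, Carrow 7, Dorne 12, Eskel 11, Farrow 6.
Farrow gets 5 under Jefferson and 6 under Hamilton.

5 and 6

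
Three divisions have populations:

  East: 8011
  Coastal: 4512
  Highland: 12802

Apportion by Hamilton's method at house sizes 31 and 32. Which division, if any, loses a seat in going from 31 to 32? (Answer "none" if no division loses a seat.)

At 31 seats: East 10, Coastal 5, Highland 16.
At 32 seats: East 10, Coastal 6, Highland 16.
No division's allocation decreased.

none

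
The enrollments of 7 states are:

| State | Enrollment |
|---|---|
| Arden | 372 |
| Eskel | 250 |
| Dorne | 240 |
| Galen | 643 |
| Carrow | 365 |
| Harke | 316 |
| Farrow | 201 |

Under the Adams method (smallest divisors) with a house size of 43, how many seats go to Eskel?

5

Standard divisor 2387/43 ≈ 55.512; standard quotas: Arden 6.701, Eskel 4.504, Dorne 4.323, Galen 11.583, Carrow 6.575, Harke 5.693, Farrow 3.621.
Rounding up gives 7, 5, 5, 12, 7, 6, 4 = 46 seats, so the divisor must be adjusted.
With modified divisor 61.4: modified quotas Arden 6.059, Eskel 4.072, Dorne 3.909, Galen 10.472, Carrow 5.945, Harke 5.147, Farrow 3.274.
Rounding up: Arden 7, Eskel 5, Dorne 4, Galen 11, Carrow 6, Harke 6, Farrow 4 (total 43).
Eskel receives 5.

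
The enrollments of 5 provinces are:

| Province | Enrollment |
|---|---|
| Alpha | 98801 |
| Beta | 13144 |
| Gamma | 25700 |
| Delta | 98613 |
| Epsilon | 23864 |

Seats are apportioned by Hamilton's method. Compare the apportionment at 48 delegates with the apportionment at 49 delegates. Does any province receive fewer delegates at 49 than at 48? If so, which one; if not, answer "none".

At 48 seats: Alpha 18, Beta 3, Gamma 5, Delta 18, Epsilon 4.
At 49 seats: Alpha 19, Beta 2, Gamma 5, Delta 19, Epsilon 4.
Beta drops from 3 to 2.

Beta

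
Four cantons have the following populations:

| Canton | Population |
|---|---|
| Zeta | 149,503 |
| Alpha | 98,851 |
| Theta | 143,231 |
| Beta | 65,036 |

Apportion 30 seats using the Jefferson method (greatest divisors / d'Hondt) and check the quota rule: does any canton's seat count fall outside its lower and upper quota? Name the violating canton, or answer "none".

none

Standard quotas: Zeta 9.822, Alpha 6.495, Theta 9.410, Beta 4.273.
Jefferson allocation: Zeta 10, Alpha 6, Theta 10, Beta 4.
Every allocation lies between the lower and upper quota.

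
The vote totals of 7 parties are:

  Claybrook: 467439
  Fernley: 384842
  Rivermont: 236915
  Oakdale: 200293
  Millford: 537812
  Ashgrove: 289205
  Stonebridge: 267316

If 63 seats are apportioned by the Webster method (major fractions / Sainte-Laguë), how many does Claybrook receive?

13

Standard divisor 2383822/63 ≈ 37838.444; standard quotas: Claybrook 12.354, Fernley 10.171, Rivermont 6.261, Oakdale 5.293, Millford 14.213, Ashgrove 7.643, Stonebridge 7.065.
Rounding to the nearest integer gives 12, 10, 6, 5, 14, 8, 7 = 62 seats, so the divisor must be adjusted.
With modified divisor 37200: modified quotas Claybrook 12.566, Fernley 10.345, Rivermont 6.369, Oakdale 5.384, Millford 14.457, Ashgrove 7.774, Stonebridge 7.186.
Rounding to the nearest integer: Claybrook 13, Fernley 10, Rivermont 6, Oakdale 5, Millford 14, Ashgrove 8, Stonebridge 7 (total 63).
Claybrook receives 13.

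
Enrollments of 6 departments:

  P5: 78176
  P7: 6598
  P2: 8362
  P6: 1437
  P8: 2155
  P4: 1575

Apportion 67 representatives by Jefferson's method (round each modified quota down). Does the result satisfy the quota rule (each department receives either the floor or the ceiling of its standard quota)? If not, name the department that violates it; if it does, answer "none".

Standard quotas: P5 53.282, P7 4.497, P2 5.699, P6 0.979, P8 1.469, P4 1.073.
Jefferson allocation: P5 55, P7 4, P2 5, P6 1, P8 1, P4 1.
P5 has quota 53.282 (lower 53, upper 54) but receives 55 — outside the quota interval.

P5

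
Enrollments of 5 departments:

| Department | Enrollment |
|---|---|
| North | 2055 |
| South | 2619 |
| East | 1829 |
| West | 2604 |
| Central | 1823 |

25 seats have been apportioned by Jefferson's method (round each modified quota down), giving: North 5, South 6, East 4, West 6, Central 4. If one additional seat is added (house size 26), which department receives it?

Priority for the next seat is population ÷ (current seats + 1).
Priorities: North 342.500, South 374.143, East 365.800, West 372.000, Central 364.600.
Highest priority: South.

South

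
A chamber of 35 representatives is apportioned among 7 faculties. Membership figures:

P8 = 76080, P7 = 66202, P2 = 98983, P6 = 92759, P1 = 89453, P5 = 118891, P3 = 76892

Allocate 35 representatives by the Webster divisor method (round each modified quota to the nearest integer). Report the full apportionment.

P8 4, P7 4, P2 6, P6 5, P1 5, P5 7, P3 4

Standard divisor 619260/35 ≈ 17693.143; standard quotas: P8 4.300, P7 3.742, P2 5.594, P6 5.243, P1 5.056, P5 6.720, P3 4.346.
Rounding to the nearest integer gives P8 4, P7 4, P2 6, P6 5, P1 5, P5 7, P3 4 — total 35, matching the house size, so no adjustment is needed.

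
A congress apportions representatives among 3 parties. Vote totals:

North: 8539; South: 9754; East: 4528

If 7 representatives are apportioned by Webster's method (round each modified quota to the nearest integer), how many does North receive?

3

Standard divisor 22821/7 ≈ 3260.143; standard quotas: North 2.619, South 2.992, East 1.389.
Rounding to the nearest integer gives North 3, South 3, East 1 — total 7, matching the house size, so no adjustment is needed.
North receives 3.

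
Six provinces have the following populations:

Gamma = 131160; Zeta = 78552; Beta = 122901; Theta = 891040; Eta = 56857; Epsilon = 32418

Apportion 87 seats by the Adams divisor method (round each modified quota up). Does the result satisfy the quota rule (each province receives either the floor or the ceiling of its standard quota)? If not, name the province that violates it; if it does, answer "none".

Standard quotas: Gamma 8.691, Zeta 5.205, Beta 8.144, Theta 59.044, Eta 3.768, Epsilon 2.148.
Adams allocation: Gamma 9, Zeta 6, Beta 8, Theta 57, Eta 4, Epsilon 3.
Theta has quota 59.044 (lower 59, upper 60) but receives 57 — outside the quota interval.

Theta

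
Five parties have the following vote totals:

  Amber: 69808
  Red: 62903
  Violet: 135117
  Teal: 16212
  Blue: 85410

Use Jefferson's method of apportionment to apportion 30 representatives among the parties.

Amber: 6, Red: 5, Violet: 11, Teal: 1, Blue: 7

Standard divisor 369450/30 ≈ 12315; standard quotas: Amber 5.669, Red 5.108, Violet 10.972, Teal 1.316, Blue 6.935.
Rounding down gives 5, 5, 10, 1, 6 = 27 seats, so the divisor must be adjusted.
With modified divisor 11400: modified quotas Amber 6.124, Red 5.518, Violet 11.852, Teal 1.422, Blue 7.492.
Rounding down: Amber 6, Red 5, Violet 11, Teal 1, Blue 7 (total 30).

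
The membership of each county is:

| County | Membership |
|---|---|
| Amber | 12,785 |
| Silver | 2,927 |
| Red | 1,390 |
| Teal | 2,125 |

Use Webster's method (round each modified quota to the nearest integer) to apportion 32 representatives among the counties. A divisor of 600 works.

Amber: 21; Silver: 5; Red: 2; Teal: 4

With modified divisor 600: modified quotas Amber 21.308, Silver 4.878, Red 2.317, Teal 3.542.
Rounding to the nearest integer: Amber 21, Silver 5, Red 2, Teal 4 (total 32).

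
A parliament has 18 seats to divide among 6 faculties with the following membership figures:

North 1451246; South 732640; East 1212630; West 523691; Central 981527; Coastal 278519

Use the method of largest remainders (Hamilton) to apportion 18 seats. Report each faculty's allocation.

North=5; South=3; East=4; West=2; Central=3; Coastal=1

Total 5180253; standard divisor 5180253/18 ≈ 287791.833.
Standard quotas: North 5.0427, South 2.5457, East 4.2136, West 1.8197, Central 3.4105, Coastal 0.9678.
Lower quotas: North 5, South 2, East 4, West 1, Central 3, Coastal 0 (sum 15, leaving 3 seats).
Remainders in descending order: Coastal 0.9678, West 0.8197, South 0.5457, Central 0.4105, East 0.2136, North 0.0427.
Largest remainders: Coastal, West, South receive the extra seats.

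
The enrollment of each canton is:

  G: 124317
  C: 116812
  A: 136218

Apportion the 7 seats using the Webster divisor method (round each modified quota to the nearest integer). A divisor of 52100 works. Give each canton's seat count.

G=2; C=2; A=3

With modified divisor 52100: modified quotas G 2.386, C 2.242, A 2.615.
Rounding to the nearest integer: G 2, C 2, A 3 (total 7).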